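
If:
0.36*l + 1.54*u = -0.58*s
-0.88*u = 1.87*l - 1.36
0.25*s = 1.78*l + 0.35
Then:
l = -2.62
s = -17.27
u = 7.12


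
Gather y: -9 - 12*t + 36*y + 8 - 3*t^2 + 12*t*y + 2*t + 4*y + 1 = -3*t^2 - 10*t + y*(12*t + 40)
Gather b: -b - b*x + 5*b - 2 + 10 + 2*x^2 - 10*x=b*(4 - x) + 2*x^2 - 10*x + 8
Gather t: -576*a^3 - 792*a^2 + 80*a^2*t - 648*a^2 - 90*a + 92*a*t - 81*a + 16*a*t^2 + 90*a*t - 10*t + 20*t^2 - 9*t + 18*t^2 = -576*a^3 - 1440*a^2 - 171*a + t^2*(16*a + 38) + t*(80*a^2 + 182*a - 19)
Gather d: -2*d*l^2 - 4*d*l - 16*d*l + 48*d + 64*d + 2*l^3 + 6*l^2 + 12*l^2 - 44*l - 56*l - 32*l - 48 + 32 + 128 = d*(-2*l^2 - 20*l + 112) + 2*l^3 + 18*l^2 - 132*l + 112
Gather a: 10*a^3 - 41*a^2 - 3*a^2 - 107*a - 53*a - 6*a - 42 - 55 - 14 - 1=10*a^3 - 44*a^2 - 166*a - 112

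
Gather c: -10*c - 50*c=-60*c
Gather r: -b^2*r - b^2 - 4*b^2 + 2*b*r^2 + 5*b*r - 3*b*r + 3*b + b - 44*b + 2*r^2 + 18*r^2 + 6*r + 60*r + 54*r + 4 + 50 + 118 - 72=-5*b^2 - 40*b + r^2*(2*b + 20) + r*(-b^2 + 2*b + 120) + 100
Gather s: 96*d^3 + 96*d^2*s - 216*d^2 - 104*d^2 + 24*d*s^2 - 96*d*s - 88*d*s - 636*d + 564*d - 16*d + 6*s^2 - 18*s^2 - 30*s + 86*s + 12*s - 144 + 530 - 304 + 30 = 96*d^3 - 320*d^2 - 88*d + s^2*(24*d - 12) + s*(96*d^2 - 184*d + 68) + 112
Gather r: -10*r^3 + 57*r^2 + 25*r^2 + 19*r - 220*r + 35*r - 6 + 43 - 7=-10*r^3 + 82*r^2 - 166*r + 30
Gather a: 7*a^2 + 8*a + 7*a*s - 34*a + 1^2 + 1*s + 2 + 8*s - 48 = 7*a^2 + a*(7*s - 26) + 9*s - 45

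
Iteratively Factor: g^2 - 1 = (g + 1)*(g - 1)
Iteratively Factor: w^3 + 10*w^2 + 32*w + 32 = (w + 4)*(w^2 + 6*w + 8) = (w + 4)^2*(w + 2)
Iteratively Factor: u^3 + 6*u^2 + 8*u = (u + 2)*(u^2 + 4*u) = (u + 2)*(u + 4)*(u)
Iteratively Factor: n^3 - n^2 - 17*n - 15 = (n + 1)*(n^2 - 2*n - 15) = (n - 5)*(n + 1)*(n + 3)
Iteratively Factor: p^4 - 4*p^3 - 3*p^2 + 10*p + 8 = (p + 1)*(p^3 - 5*p^2 + 2*p + 8) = (p - 4)*(p + 1)*(p^2 - p - 2) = (p - 4)*(p - 2)*(p + 1)*(p + 1)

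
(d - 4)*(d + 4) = d^2 - 16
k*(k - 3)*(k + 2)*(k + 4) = k^4 + 3*k^3 - 10*k^2 - 24*k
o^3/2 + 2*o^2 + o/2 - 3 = (o/2 + 1)*(o - 1)*(o + 3)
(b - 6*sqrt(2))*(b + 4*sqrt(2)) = b^2 - 2*sqrt(2)*b - 48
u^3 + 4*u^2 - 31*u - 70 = (u - 5)*(u + 2)*(u + 7)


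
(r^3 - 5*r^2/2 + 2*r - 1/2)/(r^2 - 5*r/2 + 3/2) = (2*r^2 - 3*r + 1)/(2*r - 3)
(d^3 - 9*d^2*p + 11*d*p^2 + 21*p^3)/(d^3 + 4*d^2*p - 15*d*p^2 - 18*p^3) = (d - 7*p)/(d + 6*p)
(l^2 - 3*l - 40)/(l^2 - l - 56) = (l + 5)/(l + 7)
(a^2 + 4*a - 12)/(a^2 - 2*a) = (a + 6)/a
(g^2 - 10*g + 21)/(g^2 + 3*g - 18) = (g - 7)/(g + 6)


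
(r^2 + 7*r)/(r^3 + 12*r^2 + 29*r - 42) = r/(r^2 + 5*r - 6)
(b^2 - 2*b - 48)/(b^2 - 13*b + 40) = (b + 6)/(b - 5)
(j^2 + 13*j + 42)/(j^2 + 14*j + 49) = (j + 6)/(j + 7)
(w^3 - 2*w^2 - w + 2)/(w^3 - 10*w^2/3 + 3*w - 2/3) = 3*(w + 1)/(3*w - 1)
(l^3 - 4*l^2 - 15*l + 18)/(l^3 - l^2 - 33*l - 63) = (l^2 - 7*l + 6)/(l^2 - 4*l - 21)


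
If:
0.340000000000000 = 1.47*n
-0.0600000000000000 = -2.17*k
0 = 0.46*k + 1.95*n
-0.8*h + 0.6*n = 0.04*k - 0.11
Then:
No Solution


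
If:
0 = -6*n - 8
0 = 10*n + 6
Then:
No Solution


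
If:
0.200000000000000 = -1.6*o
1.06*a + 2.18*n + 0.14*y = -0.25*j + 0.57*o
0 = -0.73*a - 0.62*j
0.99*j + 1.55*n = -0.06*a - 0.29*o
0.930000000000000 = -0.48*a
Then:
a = -1.94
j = 2.28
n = -1.36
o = -0.12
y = 31.24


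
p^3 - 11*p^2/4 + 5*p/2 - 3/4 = (p - 1)^2*(p - 3/4)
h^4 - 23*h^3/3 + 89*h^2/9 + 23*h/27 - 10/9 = (h - 6)*(h - 5/3)*(h - 1/3)*(h + 1/3)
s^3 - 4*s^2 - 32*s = s*(s - 8)*(s + 4)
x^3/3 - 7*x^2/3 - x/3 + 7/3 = (x/3 + 1/3)*(x - 7)*(x - 1)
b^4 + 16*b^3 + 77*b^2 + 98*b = b*(b + 2)*(b + 7)^2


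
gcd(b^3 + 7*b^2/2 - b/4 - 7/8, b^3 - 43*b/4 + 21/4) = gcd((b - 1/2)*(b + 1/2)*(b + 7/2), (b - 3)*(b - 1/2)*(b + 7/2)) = b^2 + 3*b - 7/4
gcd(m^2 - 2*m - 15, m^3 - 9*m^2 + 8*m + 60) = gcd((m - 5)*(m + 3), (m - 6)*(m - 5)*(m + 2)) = m - 5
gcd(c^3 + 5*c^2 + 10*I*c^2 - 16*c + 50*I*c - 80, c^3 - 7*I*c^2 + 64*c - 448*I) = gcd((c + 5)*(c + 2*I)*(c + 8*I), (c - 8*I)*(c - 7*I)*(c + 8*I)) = c + 8*I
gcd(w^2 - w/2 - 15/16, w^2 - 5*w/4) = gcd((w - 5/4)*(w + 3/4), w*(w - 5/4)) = w - 5/4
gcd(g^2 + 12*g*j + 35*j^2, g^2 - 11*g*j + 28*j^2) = 1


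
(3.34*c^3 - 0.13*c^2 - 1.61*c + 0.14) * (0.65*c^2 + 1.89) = 2.171*c^5 - 0.0845*c^4 + 5.2661*c^3 - 0.1547*c^2 - 3.0429*c + 0.2646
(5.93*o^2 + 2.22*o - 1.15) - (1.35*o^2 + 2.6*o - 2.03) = 4.58*o^2 - 0.38*o + 0.88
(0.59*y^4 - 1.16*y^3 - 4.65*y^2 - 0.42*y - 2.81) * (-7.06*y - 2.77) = -4.1654*y^5 + 6.5553*y^4 + 36.0422*y^3 + 15.8457*y^2 + 21.002*y + 7.7837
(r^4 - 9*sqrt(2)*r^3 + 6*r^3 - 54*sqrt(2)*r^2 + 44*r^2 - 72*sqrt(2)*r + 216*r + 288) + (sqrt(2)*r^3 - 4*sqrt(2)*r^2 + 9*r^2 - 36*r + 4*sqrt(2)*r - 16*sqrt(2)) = r^4 - 8*sqrt(2)*r^3 + 6*r^3 - 58*sqrt(2)*r^2 + 53*r^2 - 68*sqrt(2)*r + 180*r - 16*sqrt(2) + 288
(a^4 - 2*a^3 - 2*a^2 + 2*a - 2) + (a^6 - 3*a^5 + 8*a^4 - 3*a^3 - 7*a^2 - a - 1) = a^6 - 3*a^5 + 9*a^4 - 5*a^3 - 9*a^2 + a - 3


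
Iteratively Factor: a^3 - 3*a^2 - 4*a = (a - 4)*(a^2 + a) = a*(a - 4)*(a + 1)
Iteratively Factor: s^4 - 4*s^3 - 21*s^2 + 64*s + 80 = (s + 1)*(s^3 - 5*s^2 - 16*s + 80) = (s - 4)*(s + 1)*(s^2 - s - 20) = (s - 5)*(s - 4)*(s + 1)*(s + 4)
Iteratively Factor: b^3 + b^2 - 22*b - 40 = (b + 4)*(b^2 - 3*b - 10) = (b - 5)*(b + 4)*(b + 2)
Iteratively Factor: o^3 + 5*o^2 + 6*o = (o)*(o^2 + 5*o + 6) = o*(o + 2)*(o + 3)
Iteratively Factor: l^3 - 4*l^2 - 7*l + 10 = (l + 2)*(l^2 - 6*l + 5) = (l - 1)*(l + 2)*(l - 5)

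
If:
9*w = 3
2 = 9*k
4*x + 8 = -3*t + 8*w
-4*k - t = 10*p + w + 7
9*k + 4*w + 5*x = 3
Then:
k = 2/9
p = -49/75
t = -76/45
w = 1/3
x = -1/15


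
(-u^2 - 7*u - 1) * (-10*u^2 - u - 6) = 10*u^4 + 71*u^3 + 23*u^2 + 43*u + 6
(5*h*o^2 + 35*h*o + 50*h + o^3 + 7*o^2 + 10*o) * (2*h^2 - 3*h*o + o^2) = 10*h^3*o^2 + 70*h^3*o + 100*h^3 - 13*h^2*o^3 - 91*h^2*o^2 - 130*h^2*o + 2*h*o^4 + 14*h*o^3 + 20*h*o^2 + o^5 + 7*o^4 + 10*o^3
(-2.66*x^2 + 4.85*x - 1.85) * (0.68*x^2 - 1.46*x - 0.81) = -1.8088*x^4 + 7.1816*x^3 - 6.1844*x^2 - 1.2275*x + 1.4985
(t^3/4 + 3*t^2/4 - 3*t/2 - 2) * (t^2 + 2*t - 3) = t^5/4 + 5*t^4/4 - 3*t^3/4 - 29*t^2/4 + t/2 + 6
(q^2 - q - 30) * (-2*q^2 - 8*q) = -2*q^4 - 6*q^3 + 68*q^2 + 240*q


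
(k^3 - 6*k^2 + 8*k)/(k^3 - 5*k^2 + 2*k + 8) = k/(k + 1)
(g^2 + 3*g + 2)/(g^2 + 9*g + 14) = (g + 1)/(g + 7)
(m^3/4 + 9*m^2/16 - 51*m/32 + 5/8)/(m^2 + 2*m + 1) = (8*m^3 + 18*m^2 - 51*m + 20)/(32*(m^2 + 2*m + 1))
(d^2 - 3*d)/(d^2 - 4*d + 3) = d/(d - 1)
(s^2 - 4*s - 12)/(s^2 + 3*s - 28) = (s^2 - 4*s - 12)/(s^2 + 3*s - 28)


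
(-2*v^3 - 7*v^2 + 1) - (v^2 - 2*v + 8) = -2*v^3 - 8*v^2 + 2*v - 7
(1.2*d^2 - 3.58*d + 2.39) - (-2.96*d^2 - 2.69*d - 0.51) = 4.16*d^2 - 0.89*d + 2.9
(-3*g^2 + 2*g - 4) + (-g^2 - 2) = -4*g^2 + 2*g - 6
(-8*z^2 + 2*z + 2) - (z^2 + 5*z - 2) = -9*z^2 - 3*z + 4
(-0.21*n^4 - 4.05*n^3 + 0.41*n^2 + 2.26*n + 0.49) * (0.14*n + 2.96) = -0.0294*n^5 - 1.1886*n^4 - 11.9306*n^3 + 1.53*n^2 + 6.7582*n + 1.4504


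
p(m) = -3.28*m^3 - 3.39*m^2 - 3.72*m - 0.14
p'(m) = -9.84*m^2 - 6.78*m - 3.72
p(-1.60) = 10.57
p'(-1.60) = -18.06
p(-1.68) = 12.09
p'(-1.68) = -20.10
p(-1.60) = 10.57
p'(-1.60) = -18.06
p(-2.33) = 31.61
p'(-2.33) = -41.34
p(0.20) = -1.05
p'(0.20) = -5.47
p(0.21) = -1.10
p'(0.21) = -5.58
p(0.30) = -1.65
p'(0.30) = -6.64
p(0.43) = -2.63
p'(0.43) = -8.45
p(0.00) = -0.14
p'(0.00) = -3.72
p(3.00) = -130.37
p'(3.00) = -112.62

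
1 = 1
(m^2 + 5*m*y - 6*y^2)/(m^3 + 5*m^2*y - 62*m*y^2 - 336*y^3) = (-m + y)/(-m^2 + m*y + 56*y^2)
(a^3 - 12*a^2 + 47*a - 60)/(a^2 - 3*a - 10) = (a^2 - 7*a + 12)/(a + 2)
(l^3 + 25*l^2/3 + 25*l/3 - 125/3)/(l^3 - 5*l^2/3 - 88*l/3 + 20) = (3*l^2 + 10*l - 25)/(3*l^2 - 20*l + 12)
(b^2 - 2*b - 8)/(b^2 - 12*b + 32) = (b + 2)/(b - 8)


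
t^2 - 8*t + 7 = (t - 7)*(t - 1)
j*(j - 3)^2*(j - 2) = j^4 - 8*j^3 + 21*j^2 - 18*j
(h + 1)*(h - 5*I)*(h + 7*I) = h^3 + h^2 + 2*I*h^2 + 35*h + 2*I*h + 35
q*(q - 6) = q^2 - 6*q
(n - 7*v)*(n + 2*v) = n^2 - 5*n*v - 14*v^2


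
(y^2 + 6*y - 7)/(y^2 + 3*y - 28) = (y - 1)/(y - 4)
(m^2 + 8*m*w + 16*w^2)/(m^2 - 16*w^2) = (-m - 4*w)/(-m + 4*w)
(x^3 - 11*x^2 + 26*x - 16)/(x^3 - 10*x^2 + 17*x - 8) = (x - 2)/(x - 1)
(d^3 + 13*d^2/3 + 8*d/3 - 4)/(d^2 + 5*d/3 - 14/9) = 3*(d^2 + 5*d + 6)/(3*d + 7)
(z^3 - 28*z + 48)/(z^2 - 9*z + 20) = (z^2 + 4*z - 12)/(z - 5)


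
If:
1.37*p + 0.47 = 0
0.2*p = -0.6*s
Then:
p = -0.34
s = 0.11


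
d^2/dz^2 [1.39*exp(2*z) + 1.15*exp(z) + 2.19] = (5.56*exp(z) + 1.15)*exp(z)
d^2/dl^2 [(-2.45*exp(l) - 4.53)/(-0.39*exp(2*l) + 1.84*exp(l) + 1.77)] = (0.372645*exp(4*l) + 4.514172*exp(3*l) + 0.395226000000001*exp(2*l) + 19.865844*exp(l) - 7.077699)*exp(l)/(0.059319*exp(6*l) - 0.839592*exp(5*l) + 3.153501*exp(4*l) + 1.391408*exp(3*l) - 14.312043*exp(2*l) - 17.293608*exp(l) - 5.545233)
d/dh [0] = 0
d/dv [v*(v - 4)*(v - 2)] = 3*v^2 - 12*v + 8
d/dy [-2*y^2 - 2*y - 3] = -4*y - 2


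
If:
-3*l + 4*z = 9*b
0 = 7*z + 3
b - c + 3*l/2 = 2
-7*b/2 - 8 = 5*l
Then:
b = 72/161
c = -712/161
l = -44/23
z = -3/7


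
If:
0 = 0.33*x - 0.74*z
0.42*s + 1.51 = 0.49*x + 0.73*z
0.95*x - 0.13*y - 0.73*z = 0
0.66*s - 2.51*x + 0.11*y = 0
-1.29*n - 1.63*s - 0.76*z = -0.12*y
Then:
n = 12.24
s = -10.18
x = -3.39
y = -16.28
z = -1.51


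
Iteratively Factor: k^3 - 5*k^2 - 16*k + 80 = (k + 4)*(k^2 - 9*k + 20) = (k - 5)*(k + 4)*(k - 4)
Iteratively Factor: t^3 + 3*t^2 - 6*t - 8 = (t - 2)*(t^2 + 5*t + 4) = (t - 2)*(t + 1)*(t + 4)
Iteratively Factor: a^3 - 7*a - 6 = (a + 2)*(a^2 - 2*a - 3) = (a - 3)*(a + 2)*(a + 1)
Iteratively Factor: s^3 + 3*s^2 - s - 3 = (s + 1)*(s^2 + 2*s - 3) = (s + 1)*(s + 3)*(s - 1)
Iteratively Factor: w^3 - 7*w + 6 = (w + 3)*(w^2 - 3*w + 2) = (w - 1)*(w + 3)*(w - 2)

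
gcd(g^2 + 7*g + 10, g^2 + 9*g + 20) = g + 5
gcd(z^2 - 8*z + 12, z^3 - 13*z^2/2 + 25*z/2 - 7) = z - 2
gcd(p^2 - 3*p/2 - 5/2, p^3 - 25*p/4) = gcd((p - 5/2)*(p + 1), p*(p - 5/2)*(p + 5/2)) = p - 5/2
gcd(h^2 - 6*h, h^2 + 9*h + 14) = 1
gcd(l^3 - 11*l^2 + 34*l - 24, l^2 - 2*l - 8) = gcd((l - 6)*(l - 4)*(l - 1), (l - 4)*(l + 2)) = l - 4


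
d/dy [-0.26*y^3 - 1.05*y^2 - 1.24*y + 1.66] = -0.78*y^2 - 2.1*y - 1.24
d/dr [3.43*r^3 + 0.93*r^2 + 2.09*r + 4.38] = 10.29*r^2 + 1.86*r + 2.09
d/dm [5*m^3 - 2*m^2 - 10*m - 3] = 15*m^2 - 4*m - 10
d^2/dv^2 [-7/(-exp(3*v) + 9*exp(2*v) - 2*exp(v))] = 7*((-9*exp(2*v) + 36*exp(v) - 2)*(exp(2*v) - 9*exp(v) + 2) + 2*(3*exp(2*v) - 18*exp(v) + 2)^2)*exp(-v)/(exp(2*v) - 9*exp(v) + 2)^3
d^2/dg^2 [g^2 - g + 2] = 2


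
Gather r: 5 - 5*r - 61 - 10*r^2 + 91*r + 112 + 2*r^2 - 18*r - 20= -8*r^2 + 68*r + 36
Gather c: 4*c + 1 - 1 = 4*c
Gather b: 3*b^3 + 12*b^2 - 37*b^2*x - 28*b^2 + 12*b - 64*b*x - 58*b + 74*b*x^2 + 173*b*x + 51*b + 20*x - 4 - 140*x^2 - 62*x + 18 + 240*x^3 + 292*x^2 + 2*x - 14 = 3*b^3 + b^2*(-37*x - 16) + b*(74*x^2 + 109*x + 5) + 240*x^3 + 152*x^2 - 40*x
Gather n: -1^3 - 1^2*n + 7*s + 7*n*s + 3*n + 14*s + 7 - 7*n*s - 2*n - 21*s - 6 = 0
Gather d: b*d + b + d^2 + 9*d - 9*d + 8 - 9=b*d + b + d^2 - 1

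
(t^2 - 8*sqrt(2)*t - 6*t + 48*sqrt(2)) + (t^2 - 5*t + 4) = 2*t^2 - 8*sqrt(2)*t - 11*t + 4 + 48*sqrt(2)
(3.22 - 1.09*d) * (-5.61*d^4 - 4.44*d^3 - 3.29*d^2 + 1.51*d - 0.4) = 6.1149*d^5 - 13.2246*d^4 - 10.7107*d^3 - 12.2397*d^2 + 5.2982*d - 1.288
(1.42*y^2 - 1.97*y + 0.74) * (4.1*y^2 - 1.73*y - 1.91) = 5.822*y^4 - 10.5336*y^3 + 3.7299*y^2 + 2.4825*y - 1.4134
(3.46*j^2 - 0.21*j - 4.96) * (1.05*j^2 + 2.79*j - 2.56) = 3.633*j^4 + 9.4329*j^3 - 14.6515*j^2 - 13.3008*j + 12.6976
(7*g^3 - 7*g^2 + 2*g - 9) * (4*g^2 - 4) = 28*g^5 - 28*g^4 - 20*g^3 - 8*g^2 - 8*g + 36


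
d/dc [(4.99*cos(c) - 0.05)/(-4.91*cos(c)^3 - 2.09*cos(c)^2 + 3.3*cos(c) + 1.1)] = (-49.0018*cos(c)^3 - 9.6926*cos(c)^2 + 0.209*cos(c) - 5.654)*sin(c)/(24.1081*cos(c)^6 + 20.5238*cos(c)^5 - 28.0379*cos(c)^4 - 24.596*cos(c)^3 + 6.292*cos(c)^2 + 7.26*cos(c) + 1.21)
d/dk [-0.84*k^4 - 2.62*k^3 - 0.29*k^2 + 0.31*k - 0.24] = -3.36*k^3 - 7.86*k^2 - 0.58*k + 0.31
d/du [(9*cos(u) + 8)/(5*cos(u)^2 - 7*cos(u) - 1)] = (45*cos(u)^2 + 80*cos(u) - 47)*sin(u)/(5*sin(u)^2 + 7*cos(u) - 4)^2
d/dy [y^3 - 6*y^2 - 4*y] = 3*y^2 - 12*y - 4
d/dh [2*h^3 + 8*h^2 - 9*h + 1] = 6*h^2 + 16*h - 9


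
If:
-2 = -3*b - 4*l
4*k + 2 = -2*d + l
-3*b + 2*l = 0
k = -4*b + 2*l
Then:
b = 2/9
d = -7/18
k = -2/9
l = 1/3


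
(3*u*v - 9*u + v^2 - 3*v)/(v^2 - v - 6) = (3*u + v)/(v + 2)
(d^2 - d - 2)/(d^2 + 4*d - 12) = (d + 1)/(d + 6)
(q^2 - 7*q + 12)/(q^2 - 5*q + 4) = (q - 3)/(q - 1)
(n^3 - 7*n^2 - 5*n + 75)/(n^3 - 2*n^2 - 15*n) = (n - 5)/n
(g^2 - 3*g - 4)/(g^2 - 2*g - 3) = (g - 4)/(g - 3)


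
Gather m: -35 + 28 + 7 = 0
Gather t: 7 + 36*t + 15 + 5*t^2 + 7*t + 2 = 5*t^2 + 43*t + 24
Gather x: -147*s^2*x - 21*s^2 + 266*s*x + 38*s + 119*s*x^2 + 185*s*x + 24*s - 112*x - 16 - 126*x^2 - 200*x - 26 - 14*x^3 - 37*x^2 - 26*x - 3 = -21*s^2 + 62*s - 14*x^3 + x^2*(119*s - 163) + x*(-147*s^2 + 451*s - 338) - 45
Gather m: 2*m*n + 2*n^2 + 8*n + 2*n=2*m*n + 2*n^2 + 10*n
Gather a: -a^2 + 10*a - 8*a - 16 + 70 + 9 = -a^2 + 2*a + 63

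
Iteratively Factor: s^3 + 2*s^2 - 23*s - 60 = (s - 5)*(s^2 + 7*s + 12) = (s - 5)*(s + 3)*(s + 4)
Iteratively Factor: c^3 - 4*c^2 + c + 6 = (c - 2)*(c^2 - 2*c - 3) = (c - 2)*(c + 1)*(c - 3)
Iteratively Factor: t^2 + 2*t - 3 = (t - 1)*(t + 3)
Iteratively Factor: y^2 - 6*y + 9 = (y - 3)*(y - 3)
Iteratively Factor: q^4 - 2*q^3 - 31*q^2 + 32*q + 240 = (q - 4)*(q^3 + 2*q^2 - 23*q - 60) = (q - 4)*(q + 3)*(q^2 - q - 20) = (q - 4)*(q + 3)*(q + 4)*(q - 5)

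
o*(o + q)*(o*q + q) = o^3*q + o^2*q^2 + o^2*q + o*q^2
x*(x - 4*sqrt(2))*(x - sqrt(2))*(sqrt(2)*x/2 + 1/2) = sqrt(2)*x^4/2 - 9*x^3/2 + 3*sqrt(2)*x^2/2 + 4*x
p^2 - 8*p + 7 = (p - 7)*(p - 1)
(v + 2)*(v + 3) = v^2 + 5*v + 6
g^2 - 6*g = g*(g - 6)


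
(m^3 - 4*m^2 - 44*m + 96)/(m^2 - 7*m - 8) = (m^2 + 4*m - 12)/(m + 1)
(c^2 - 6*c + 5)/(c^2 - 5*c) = (c - 1)/c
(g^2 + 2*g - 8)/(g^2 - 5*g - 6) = (-g^2 - 2*g + 8)/(-g^2 + 5*g + 6)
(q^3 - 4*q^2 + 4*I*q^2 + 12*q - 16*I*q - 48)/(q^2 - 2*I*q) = q - 4 + 6*I - 24*I/q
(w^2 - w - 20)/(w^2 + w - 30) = (w + 4)/(w + 6)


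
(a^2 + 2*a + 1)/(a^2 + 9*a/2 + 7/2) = 2*(a + 1)/(2*a + 7)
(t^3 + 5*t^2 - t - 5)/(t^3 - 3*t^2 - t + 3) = (t + 5)/(t - 3)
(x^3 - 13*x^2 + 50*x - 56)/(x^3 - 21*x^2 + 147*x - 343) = (x^2 - 6*x + 8)/(x^2 - 14*x + 49)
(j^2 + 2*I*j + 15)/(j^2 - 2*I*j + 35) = (j - 3*I)/(j - 7*I)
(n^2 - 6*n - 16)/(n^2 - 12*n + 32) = (n + 2)/(n - 4)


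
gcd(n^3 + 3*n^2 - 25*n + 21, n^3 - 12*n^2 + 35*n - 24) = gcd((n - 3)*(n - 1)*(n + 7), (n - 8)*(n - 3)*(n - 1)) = n^2 - 4*n + 3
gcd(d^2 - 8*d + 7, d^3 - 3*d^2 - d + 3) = d - 1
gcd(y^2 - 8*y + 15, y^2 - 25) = y - 5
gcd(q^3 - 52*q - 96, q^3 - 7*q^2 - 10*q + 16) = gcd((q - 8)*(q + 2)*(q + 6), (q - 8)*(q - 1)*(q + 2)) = q^2 - 6*q - 16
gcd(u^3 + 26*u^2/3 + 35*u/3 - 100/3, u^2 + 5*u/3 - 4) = u - 4/3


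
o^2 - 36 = (o - 6)*(o + 6)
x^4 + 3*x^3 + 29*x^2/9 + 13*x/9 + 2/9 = (x + 1/3)*(x + 2/3)*(x + 1)^2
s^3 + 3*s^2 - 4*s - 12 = (s - 2)*(s + 2)*(s + 3)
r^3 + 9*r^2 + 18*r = r*(r + 3)*(r + 6)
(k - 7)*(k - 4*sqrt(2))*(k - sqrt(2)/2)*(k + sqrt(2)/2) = k^4 - 7*k^3 - 4*sqrt(2)*k^3 - k^2/2 + 28*sqrt(2)*k^2 + 2*sqrt(2)*k + 7*k/2 - 14*sqrt(2)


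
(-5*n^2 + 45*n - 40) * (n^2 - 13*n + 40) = -5*n^4 + 110*n^3 - 825*n^2 + 2320*n - 1600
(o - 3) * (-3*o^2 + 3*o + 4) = -3*o^3 + 12*o^2 - 5*o - 12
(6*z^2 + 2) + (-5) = 6*z^2 - 3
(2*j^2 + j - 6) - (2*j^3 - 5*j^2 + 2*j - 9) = -2*j^3 + 7*j^2 - j + 3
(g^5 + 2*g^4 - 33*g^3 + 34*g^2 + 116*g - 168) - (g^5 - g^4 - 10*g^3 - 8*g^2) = 3*g^4 - 23*g^3 + 42*g^2 + 116*g - 168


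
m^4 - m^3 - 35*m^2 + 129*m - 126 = (m - 3)^2*(m - 2)*(m + 7)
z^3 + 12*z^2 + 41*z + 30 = (z + 1)*(z + 5)*(z + 6)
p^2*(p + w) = p^3 + p^2*w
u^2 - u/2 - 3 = (u - 2)*(u + 3/2)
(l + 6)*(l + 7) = l^2 + 13*l + 42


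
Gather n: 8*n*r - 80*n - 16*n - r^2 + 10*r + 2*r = n*(8*r - 96) - r^2 + 12*r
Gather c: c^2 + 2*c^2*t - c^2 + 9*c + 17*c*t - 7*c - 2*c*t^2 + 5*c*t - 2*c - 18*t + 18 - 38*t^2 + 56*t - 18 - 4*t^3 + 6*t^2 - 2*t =2*c^2*t + c*(-2*t^2 + 22*t) - 4*t^3 - 32*t^2 + 36*t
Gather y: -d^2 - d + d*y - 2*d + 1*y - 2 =-d^2 - 3*d + y*(d + 1) - 2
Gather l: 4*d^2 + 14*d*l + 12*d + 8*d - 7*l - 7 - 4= 4*d^2 + 20*d + l*(14*d - 7) - 11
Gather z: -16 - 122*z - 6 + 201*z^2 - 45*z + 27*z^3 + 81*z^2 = 27*z^3 + 282*z^2 - 167*z - 22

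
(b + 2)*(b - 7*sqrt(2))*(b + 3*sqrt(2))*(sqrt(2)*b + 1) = sqrt(2)*b^4 - 7*b^3 + 2*sqrt(2)*b^3 - 46*sqrt(2)*b^2 - 14*b^2 - 92*sqrt(2)*b - 42*b - 84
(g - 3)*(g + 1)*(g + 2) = g^3 - 7*g - 6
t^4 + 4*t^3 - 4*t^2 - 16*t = t*(t - 2)*(t + 2)*(t + 4)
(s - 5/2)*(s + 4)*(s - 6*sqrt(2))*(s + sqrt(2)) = s^4 - 5*sqrt(2)*s^3 + 3*s^3/2 - 22*s^2 - 15*sqrt(2)*s^2/2 - 18*s + 50*sqrt(2)*s + 120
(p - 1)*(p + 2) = p^2 + p - 2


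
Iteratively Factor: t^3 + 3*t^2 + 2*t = (t + 1)*(t^2 + 2*t) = t*(t + 1)*(t + 2)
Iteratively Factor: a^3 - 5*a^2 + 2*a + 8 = (a - 4)*(a^2 - a - 2) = (a - 4)*(a - 2)*(a + 1)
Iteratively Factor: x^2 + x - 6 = (x - 2)*(x + 3)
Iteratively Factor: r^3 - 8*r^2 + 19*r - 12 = (r - 1)*(r^2 - 7*r + 12) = (r - 4)*(r - 1)*(r - 3)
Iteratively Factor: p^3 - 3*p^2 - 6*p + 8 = (p - 4)*(p^2 + p - 2) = (p - 4)*(p + 2)*(p - 1)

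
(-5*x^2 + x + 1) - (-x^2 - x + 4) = -4*x^2 + 2*x - 3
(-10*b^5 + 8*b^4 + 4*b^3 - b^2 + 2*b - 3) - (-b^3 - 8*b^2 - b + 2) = -10*b^5 + 8*b^4 + 5*b^3 + 7*b^2 + 3*b - 5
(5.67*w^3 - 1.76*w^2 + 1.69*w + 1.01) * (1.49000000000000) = 8.4483*w^3 - 2.6224*w^2 + 2.5181*w + 1.5049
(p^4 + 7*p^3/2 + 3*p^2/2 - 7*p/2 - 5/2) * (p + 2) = p^5 + 11*p^4/2 + 17*p^3/2 - p^2/2 - 19*p/2 - 5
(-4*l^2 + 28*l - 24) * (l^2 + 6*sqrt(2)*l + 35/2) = -4*l^4 - 24*sqrt(2)*l^3 + 28*l^3 - 94*l^2 + 168*sqrt(2)*l^2 - 144*sqrt(2)*l + 490*l - 420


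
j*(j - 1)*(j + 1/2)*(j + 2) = j^4 + 3*j^3/2 - 3*j^2/2 - j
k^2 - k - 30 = (k - 6)*(k + 5)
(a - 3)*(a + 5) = a^2 + 2*a - 15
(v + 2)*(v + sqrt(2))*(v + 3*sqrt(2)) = v^3 + 2*v^2 + 4*sqrt(2)*v^2 + 6*v + 8*sqrt(2)*v + 12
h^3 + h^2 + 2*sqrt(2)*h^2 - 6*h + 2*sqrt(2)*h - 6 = (h + 1)*(h - sqrt(2))*(h + 3*sqrt(2))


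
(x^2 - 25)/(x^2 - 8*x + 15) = (x + 5)/(x - 3)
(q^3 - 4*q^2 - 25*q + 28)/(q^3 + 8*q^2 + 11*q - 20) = (q - 7)/(q + 5)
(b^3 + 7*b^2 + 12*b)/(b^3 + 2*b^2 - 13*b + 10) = b*(b^2 + 7*b + 12)/(b^3 + 2*b^2 - 13*b + 10)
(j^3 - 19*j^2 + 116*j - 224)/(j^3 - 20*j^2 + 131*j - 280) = (j - 4)/(j - 5)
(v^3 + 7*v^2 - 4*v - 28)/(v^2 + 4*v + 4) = (v^2 + 5*v - 14)/(v + 2)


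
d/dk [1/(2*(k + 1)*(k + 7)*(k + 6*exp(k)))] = ((k + 1)*(k + 7)*(-6*exp(k) - 1) - (k + 1)*(k + 6*exp(k)) - (k + 7)*(k + 6*exp(k)))/(2*(k + 1)^2*(k + 7)^2*(k + 6*exp(k))^2)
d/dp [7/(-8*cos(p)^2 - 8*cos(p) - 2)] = -14*sin(p)/(2*cos(p) + 1)^3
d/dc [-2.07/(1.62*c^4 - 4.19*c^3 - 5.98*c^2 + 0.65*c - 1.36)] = (13.4136*c^3 - 26.0199*c^2 - 24.7572*c + 1.3455)/(-1.62*c^4 + 4.19*c^3 + 5.98*c^2 - 0.65*c + 1.36)^2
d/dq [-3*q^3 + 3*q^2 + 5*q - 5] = -9*q^2 + 6*q + 5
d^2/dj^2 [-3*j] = 0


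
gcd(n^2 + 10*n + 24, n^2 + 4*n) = n + 4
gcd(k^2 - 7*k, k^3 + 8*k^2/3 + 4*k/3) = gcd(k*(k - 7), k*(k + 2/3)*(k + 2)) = k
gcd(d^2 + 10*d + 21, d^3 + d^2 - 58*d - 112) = d + 7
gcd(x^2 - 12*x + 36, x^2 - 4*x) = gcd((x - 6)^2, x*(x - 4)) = 1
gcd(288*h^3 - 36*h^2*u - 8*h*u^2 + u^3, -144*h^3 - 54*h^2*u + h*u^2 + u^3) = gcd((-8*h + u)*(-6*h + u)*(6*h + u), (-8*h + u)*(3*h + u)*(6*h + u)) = -48*h^2 - 2*h*u + u^2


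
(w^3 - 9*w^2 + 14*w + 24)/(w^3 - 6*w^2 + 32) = (w^2 - 5*w - 6)/(w^2 - 2*w - 8)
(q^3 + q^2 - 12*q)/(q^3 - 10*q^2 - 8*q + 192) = q*(q - 3)/(q^2 - 14*q + 48)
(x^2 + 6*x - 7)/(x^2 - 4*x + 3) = (x + 7)/(x - 3)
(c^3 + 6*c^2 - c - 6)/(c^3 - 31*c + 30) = (c + 1)/(c - 5)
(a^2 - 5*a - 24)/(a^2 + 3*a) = (a - 8)/a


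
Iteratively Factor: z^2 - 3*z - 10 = (z + 2)*(z - 5)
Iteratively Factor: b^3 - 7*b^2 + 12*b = (b - 3)*(b^2 - 4*b) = (b - 4)*(b - 3)*(b)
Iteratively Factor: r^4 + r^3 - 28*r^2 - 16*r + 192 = (r + 4)*(r^3 - 3*r^2 - 16*r + 48) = (r - 4)*(r + 4)*(r^2 + r - 12) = (r - 4)*(r + 4)^2*(r - 3)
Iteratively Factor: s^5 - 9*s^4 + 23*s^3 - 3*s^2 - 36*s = (s - 3)*(s^4 - 6*s^3 + 5*s^2 + 12*s) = (s - 3)^2*(s^3 - 3*s^2 - 4*s) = (s - 3)^2*(s + 1)*(s^2 - 4*s) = (s - 4)*(s - 3)^2*(s + 1)*(s)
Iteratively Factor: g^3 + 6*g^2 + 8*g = (g + 2)*(g^2 + 4*g) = (g + 2)*(g + 4)*(g)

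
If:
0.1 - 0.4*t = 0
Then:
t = 0.25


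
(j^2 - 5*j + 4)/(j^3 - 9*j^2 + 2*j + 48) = (j^2 - 5*j + 4)/(j^3 - 9*j^2 + 2*j + 48)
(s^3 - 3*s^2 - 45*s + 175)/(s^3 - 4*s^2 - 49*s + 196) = (s^2 - 10*s + 25)/(s^2 - 11*s + 28)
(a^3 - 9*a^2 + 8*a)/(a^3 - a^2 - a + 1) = a*(a - 8)/(a^2 - 1)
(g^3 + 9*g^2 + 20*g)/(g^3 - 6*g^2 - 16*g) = (g^2 + 9*g + 20)/(g^2 - 6*g - 16)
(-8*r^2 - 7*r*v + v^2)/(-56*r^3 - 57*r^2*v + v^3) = 1/(7*r + v)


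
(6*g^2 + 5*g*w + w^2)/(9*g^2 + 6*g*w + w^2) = (2*g + w)/(3*g + w)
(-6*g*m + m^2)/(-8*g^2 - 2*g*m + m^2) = m*(6*g - m)/(8*g^2 + 2*g*m - m^2)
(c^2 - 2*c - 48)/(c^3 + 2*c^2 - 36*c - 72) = (c - 8)/(c^2 - 4*c - 12)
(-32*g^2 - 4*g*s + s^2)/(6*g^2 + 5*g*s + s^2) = (-32*g^2 - 4*g*s + s^2)/(6*g^2 + 5*g*s + s^2)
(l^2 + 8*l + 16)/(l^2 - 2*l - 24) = (l + 4)/(l - 6)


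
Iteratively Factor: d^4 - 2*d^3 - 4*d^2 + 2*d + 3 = (d + 1)*(d^3 - 3*d^2 - d + 3) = (d - 3)*(d + 1)*(d^2 - 1) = (d - 3)*(d + 1)^2*(d - 1)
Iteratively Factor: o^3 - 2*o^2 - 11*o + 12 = (o - 1)*(o^2 - o - 12) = (o - 1)*(o + 3)*(o - 4)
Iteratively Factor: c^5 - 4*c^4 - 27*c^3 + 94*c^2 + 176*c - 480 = (c - 4)*(c^4 - 27*c^2 - 14*c + 120) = (c - 4)*(c + 3)*(c^3 - 3*c^2 - 18*c + 40) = (c - 4)*(c - 2)*(c + 3)*(c^2 - c - 20) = (c - 4)*(c - 2)*(c + 3)*(c + 4)*(c - 5)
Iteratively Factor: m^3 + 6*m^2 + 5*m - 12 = (m - 1)*(m^2 + 7*m + 12) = (m - 1)*(m + 3)*(m + 4)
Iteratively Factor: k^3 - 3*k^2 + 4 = (k + 1)*(k^2 - 4*k + 4) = (k - 2)*(k + 1)*(k - 2)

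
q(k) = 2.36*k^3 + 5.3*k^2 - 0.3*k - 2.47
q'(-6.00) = 190.98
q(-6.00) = -319.63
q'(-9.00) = 477.78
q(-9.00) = -1290.91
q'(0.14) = 1.32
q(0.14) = -2.40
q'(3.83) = 144.15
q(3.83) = 206.72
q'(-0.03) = -0.61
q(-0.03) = -2.46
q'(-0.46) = -3.68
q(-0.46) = -1.44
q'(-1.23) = -2.63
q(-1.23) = 1.53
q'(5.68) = 288.33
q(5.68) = 599.29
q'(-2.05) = 7.72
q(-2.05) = 0.09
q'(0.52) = 7.13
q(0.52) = -0.86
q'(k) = 7.08*k^2 + 10.6*k - 0.3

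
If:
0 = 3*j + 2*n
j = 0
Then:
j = 0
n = 0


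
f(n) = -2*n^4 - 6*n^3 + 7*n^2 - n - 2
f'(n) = -8*n^3 - 18*n^2 + 14*n - 1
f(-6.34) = -1416.62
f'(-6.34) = 1225.44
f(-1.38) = 21.23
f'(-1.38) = -33.57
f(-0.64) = 2.74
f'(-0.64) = -15.24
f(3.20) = -339.84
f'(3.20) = -402.66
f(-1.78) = 35.72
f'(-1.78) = -37.83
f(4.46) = -1190.87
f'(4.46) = -1006.34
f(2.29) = -94.64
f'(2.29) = -159.41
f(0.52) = -1.62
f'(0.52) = 0.29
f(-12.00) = -30086.00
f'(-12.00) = 11063.00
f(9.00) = -16940.00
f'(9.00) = -7165.00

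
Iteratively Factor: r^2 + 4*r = (r + 4)*(r)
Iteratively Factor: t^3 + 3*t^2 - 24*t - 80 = (t + 4)*(t^2 - t - 20) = (t - 5)*(t + 4)*(t + 4)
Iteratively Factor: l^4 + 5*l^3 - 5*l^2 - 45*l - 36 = (l + 1)*(l^3 + 4*l^2 - 9*l - 36) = (l + 1)*(l + 4)*(l^2 - 9) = (l - 3)*(l + 1)*(l + 4)*(l + 3)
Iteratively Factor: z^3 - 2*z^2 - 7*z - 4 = (z + 1)*(z^2 - 3*z - 4) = (z - 4)*(z + 1)*(z + 1)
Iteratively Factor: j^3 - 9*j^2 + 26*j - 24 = (j - 4)*(j^2 - 5*j + 6) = (j - 4)*(j - 2)*(j - 3)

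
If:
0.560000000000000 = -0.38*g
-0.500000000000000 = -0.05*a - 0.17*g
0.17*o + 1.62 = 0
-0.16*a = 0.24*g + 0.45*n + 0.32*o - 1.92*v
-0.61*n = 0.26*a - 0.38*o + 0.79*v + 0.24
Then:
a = 15.01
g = -1.47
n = -9.25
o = -9.53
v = -2.69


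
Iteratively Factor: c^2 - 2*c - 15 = (c - 5)*(c + 3)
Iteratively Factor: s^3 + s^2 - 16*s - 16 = (s + 1)*(s^2 - 16) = (s + 1)*(s + 4)*(s - 4)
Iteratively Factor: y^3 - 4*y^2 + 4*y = (y - 2)*(y^2 - 2*y) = y*(y - 2)*(y - 2)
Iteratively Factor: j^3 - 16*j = (j)*(j^2 - 16) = j*(j + 4)*(j - 4)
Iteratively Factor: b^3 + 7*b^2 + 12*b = (b)*(b^2 + 7*b + 12) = b*(b + 4)*(b + 3)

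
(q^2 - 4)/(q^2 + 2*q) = (q - 2)/q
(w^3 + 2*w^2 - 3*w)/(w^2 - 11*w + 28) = w*(w^2 + 2*w - 3)/(w^2 - 11*w + 28)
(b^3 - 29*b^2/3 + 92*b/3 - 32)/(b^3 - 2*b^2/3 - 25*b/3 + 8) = (b^2 - 7*b + 12)/(b^2 + 2*b - 3)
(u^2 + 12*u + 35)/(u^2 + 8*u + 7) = (u + 5)/(u + 1)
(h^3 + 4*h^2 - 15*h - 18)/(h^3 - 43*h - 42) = (h - 3)/(h - 7)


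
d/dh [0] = 0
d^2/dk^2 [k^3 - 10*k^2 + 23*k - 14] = 6*k - 20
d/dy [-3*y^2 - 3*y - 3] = -6*y - 3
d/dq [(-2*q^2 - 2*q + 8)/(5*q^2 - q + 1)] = 6*(2*q^2 - 14*q + 1)/(25*q^4 - 10*q^3 + 11*q^2 - 2*q + 1)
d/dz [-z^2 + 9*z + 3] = 9 - 2*z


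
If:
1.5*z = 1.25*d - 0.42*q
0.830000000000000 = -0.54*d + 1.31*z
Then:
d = 2.42592592592593*z - 1.53703703703704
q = 3.64858906525573*z - 4.57451499118166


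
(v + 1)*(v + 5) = v^2 + 6*v + 5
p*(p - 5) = p^2 - 5*p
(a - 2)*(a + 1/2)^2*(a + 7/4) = a^4 + 3*a^3/4 - 7*a^2/2 - 57*a/16 - 7/8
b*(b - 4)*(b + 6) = b^3 + 2*b^2 - 24*b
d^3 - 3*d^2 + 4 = (d - 2)^2*(d + 1)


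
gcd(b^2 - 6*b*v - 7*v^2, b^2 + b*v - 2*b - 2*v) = b + v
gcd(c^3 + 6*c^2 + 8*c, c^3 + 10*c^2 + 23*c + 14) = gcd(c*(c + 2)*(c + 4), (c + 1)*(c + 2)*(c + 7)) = c + 2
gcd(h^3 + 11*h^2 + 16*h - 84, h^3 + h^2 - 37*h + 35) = h + 7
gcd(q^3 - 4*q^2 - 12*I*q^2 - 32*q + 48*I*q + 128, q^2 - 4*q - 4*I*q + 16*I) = q^2 + q*(-4 - 4*I) + 16*I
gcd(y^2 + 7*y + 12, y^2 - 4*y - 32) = y + 4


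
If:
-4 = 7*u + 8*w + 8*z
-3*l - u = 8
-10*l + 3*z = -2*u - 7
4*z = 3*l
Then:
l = -36/55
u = -332/55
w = 58/11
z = -27/55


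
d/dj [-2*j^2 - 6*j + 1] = -4*j - 6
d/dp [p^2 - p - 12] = 2*p - 1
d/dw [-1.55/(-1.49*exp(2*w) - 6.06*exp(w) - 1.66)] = (-4.619*exp(w) - 9.393)*exp(w)/(1.49*exp(2*w) + 6.06*exp(w) + 1.66)^2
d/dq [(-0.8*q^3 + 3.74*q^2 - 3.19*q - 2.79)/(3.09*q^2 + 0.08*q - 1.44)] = (-2.472*q^4 - 0.128*q^3 + 13.6123*q^2 + 6.471*q + 4.8168)/(9.5481*q^4 + 0.4944*q^3 - 8.8928*q^2 - 0.2304*q + 2.0736)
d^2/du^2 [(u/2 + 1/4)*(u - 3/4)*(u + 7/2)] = 3*u + 13/4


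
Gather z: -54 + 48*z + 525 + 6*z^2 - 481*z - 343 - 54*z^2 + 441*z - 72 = -48*z^2 + 8*z + 56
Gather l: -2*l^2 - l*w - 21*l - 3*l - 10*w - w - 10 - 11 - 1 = -2*l^2 + l*(-w - 24) - 11*w - 22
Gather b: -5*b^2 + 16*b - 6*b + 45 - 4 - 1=-5*b^2 + 10*b + 40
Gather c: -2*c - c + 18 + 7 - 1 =24 - 3*c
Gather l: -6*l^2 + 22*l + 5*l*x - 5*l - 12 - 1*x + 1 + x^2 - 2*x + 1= -6*l^2 + l*(5*x + 17) + x^2 - 3*x - 10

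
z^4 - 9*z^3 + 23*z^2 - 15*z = z*(z - 5)*(z - 3)*(z - 1)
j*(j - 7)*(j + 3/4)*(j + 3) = j^4 - 13*j^3/4 - 24*j^2 - 63*j/4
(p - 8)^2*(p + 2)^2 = p^4 - 12*p^3 + 4*p^2 + 192*p + 256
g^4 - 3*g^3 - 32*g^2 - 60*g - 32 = (g - 8)*(g + 1)*(g + 2)^2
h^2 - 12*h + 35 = (h - 7)*(h - 5)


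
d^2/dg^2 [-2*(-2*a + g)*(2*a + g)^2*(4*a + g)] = -16*a^2 - 72*a*g - 24*g^2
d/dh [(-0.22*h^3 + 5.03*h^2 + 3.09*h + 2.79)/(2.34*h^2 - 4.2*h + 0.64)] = (-0.5148*h^4 + 1.848*h^3 - 28.779*h^2 - 6.6188*h + 13.6956)/(5.4756*h^4 - 19.656*h^3 + 20.6352*h^2 - 5.376*h + 0.4096)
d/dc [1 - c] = -1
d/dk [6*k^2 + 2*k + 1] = 12*k + 2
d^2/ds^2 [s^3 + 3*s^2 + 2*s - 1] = 6*s + 6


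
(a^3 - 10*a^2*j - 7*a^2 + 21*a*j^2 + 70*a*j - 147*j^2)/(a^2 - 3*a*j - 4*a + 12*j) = (a^2 - 7*a*j - 7*a + 49*j)/(a - 4)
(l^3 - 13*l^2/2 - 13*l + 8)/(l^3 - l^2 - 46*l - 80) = (l - 1/2)/(l + 5)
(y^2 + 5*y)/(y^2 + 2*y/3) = 3*(y + 5)/(3*y + 2)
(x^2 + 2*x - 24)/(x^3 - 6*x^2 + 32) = (x + 6)/(x^2 - 2*x - 8)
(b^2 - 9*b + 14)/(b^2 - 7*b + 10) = (b - 7)/(b - 5)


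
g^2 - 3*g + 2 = (g - 2)*(g - 1)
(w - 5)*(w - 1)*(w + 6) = w^3 - 31*w + 30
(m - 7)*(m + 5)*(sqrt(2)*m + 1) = sqrt(2)*m^3 - 2*sqrt(2)*m^2 + m^2 - 35*sqrt(2)*m - 2*m - 35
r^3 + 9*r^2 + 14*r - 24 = (r - 1)*(r + 4)*(r + 6)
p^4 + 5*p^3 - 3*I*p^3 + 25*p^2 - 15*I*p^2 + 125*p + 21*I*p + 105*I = (p + 5)*(p - 7*I)*(p + I)*(p + 3*I)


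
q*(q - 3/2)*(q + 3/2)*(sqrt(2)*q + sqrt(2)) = sqrt(2)*q^4 + sqrt(2)*q^3 - 9*sqrt(2)*q^2/4 - 9*sqrt(2)*q/4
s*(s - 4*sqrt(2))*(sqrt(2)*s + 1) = sqrt(2)*s^3 - 7*s^2 - 4*sqrt(2)*s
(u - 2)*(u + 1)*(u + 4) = u^3 + 3*u^2 - 6*u - 8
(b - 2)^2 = b^2 - 4*b + 4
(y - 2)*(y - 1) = y^2 - 3*y + 2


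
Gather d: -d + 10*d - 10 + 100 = 9*d + 90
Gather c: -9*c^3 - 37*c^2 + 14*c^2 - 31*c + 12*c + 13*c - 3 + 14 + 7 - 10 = -9*c^3 - 23*c^2 - 6*c + 8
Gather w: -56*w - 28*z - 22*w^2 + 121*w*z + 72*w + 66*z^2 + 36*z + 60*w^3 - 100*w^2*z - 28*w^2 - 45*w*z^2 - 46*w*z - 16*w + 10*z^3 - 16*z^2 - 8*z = 60*w^3 + w^2*(-100*z - 50) + w*(-45*z^2 + 75*z) + 10*z^3 + 50*z^2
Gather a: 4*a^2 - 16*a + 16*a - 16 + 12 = 4*a^2 - 4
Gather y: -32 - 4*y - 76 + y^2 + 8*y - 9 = y^2 + 4*y - 117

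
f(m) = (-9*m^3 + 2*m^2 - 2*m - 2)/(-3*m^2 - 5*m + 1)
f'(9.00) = 2.90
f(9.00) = 22.37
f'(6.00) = 2.81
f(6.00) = 13.77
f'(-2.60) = -15.97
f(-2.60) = -27.85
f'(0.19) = -4242.50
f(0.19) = 40.64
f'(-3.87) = 0.36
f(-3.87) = -22.67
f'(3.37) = 2.57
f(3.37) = 6.62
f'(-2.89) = -6.90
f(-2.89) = -24.75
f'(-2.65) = -13.69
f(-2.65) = -27.11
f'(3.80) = 2.63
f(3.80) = 7.74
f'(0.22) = -246.49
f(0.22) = 9.95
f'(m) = (6*m + 5)*(-9*m^3 + 2*m^2 - 2*m - 2)/(-3*m^2 - 5*m + 1)^2 + (-27*m^2 + 4*m - 2)/(-3*m^2 - 5*m + 1) = (27*m^4 + 90*m^3 - 43*m^2 - 8*m - 12)/(9*m^4 + 30*m^3 + 19*m^2 - 10*m + 1)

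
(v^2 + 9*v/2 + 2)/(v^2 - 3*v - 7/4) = 2*(v + 4)/(2*v - 7)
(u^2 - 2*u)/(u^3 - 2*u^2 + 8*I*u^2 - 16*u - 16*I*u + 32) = u/(u^2 + 8*I*u - 16)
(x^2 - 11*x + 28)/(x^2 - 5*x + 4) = (x - 7)/(x - 1)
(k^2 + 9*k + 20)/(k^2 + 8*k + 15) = (k + 4)/(k + 3)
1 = 1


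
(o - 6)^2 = o^2 - 12*o + 36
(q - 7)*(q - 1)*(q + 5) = q^3 - 3*q^2 - 33*q + 35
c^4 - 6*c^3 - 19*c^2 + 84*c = c*(c - 7)*(c - 3)*(c + 4)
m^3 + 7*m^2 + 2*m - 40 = (m - 2)*(m + 4)*(m + 5)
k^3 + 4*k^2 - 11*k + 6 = (k - 1)^2*(k + 6)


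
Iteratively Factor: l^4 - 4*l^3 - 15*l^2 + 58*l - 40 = (l - 2)*(l^3 - 2*l^2 - 19*l + 20) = (l - 2)*(l - 1)*(l^2 - l - 20) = (l - 5)*(l - 2)*(l - 1)*(l + 4)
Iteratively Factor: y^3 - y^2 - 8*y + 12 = (y - 2)*(y^2 + y - 6) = (y - 2)*(y + 3)*(y - 2)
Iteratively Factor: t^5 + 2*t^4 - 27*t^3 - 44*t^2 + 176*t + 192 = (t - 4)*(t^4 + 6*t^3 - 3*t^2 - 56*t - 48) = (t - 4)*(t - 3)*(t^3 + 9*t^2 + 24*t + 16) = (t - 4)*(t - 3)*(t + 1)*(t^2 + 8*t + 16) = (t - 4)*(t - 3)*(t + 1)*(t + 4)*(t + 4)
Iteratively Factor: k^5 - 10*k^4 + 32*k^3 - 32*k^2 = (k - 4)*(k^4 - 6*k^3 + 8*k^2) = k*(k - 4)*(k^3 - 6*k^2 + 8*k) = k*(k - 4)^2*(k^2 - 2*k) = k^2*(k - 4)^2*(k - 2)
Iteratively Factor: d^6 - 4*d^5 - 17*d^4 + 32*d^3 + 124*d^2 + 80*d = (d + 1)*(d^5 - 5*d^4 - 12*d^3 + 44*d^2 + 80*d) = d*(d + 1)*(d^4 - 5*d^3 - 12*d^2 + 44*d + 80) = d*(d + 1)*(d + 2)*(d^3 - 7*d^2 + 2*d + 40) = d*(d - 5)*(d + 1)*(d + 2)*(d^2 - 2*d - 8) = d*(d - 5)*(d + 1)*(d + 2)^2*(d - 4)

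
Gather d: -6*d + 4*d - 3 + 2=-2*d - 1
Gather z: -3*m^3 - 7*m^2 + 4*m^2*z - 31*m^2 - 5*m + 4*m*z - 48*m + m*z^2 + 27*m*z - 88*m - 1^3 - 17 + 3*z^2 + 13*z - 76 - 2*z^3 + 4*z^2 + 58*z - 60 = -3*m^3 - 38*m^2 - 141*m - 2*z^3 + z^2*(m + 7) + z*(4*m^2 + 31*m + 71) - 154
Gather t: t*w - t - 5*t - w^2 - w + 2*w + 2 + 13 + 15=t*(w - 6) - w^2 + w + 30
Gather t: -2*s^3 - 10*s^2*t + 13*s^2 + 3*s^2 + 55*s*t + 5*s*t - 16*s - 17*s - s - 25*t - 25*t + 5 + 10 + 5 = -2*s^3 + 16*s^2 - 34*s + t*(-10*s^2 + 60*s - 50) + 20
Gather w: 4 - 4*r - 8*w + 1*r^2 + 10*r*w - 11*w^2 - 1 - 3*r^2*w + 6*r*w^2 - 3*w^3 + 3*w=r^2 - 4*r - 3*w^3 + w^2*(6*r - 11) + w*(-3*r^2 + 10*r - 5) + 3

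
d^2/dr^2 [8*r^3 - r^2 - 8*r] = 48*r - 2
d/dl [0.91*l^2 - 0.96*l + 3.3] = 1.82*l - 0.96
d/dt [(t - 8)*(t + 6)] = 2*t - 2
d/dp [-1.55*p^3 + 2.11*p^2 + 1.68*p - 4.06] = -4.65*p^2 + 4.22*p + 1.68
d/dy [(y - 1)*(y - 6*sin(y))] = y + (1 - y)*(6*cos(y) - 1) - 6*sin(y)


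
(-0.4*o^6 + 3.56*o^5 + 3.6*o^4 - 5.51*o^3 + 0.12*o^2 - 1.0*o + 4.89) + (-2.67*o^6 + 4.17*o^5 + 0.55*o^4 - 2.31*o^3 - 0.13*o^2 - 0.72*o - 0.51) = -3.07*o^6 + 7.73*o^5 + 4.15*o^4 - 7.82*o^3 - 0.01*o^2 - 1.72*o + 4.38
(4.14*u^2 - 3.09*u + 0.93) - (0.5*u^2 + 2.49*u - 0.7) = 3.64*u^2 - 5.58*u + 1.63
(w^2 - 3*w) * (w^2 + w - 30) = w^4 - 2*w^3 - 33*w^2 + 90*w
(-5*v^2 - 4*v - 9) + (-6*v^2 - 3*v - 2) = -11*v^2 - 7*v - 11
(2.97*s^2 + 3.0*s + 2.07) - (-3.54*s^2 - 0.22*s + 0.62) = 6.51*s^2 + 3.22*s + 1.45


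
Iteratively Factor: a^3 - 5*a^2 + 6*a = (a - 3)*(a^2 - 2*a) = (a - 3)*(a - 2)*(a)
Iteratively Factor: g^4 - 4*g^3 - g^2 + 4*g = (g - 1)*(g^3 - 3*g^2 - 4*g) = (g - 1)*(g + 1)*(g^2 - 4*g) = (g - 4)*(g - 1)*(g + 1)*(g)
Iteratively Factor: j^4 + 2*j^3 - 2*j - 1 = (j + 1)*(j^3 + j^2 - j - 1) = (j + 1)^2*(j^2 - 1) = (j - 1)*(j + 1)^2*(j + 1)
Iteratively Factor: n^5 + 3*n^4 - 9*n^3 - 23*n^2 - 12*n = (n + 1)*(n^4 + 2*n^3 - 11*n^2 - 12*n) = (n + 1)^2*(n^3 + n^2 - 12*n) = (n - 3)*(n + 1)^2*(n^2 + 4*n) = n*(n - 3)*(n + 1)^2*(n + 4)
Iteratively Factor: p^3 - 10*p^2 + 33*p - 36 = (p - 3)*(p^2 - 7*p + 12) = (p - 3)^2*(p - 4)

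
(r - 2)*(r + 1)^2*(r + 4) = r^4 + 4*r^3 - 3*r^2 - 14*r - 8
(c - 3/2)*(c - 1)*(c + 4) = c^3 + 3*c^2/2 - 17*c/2 + 6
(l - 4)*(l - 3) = l^2 - 7*l + 12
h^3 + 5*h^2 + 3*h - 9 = (h - 1)*(h + 3)^2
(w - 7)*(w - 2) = w^2 - 9*w + 14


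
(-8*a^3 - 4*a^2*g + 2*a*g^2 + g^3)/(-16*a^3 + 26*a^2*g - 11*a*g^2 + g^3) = (4*a^2 + 4*a*g + g^2)/(8*a^2 - 9*a*g + g^2)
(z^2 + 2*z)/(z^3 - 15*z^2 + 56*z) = (z + 2)/(z^2 - 15*z + 56)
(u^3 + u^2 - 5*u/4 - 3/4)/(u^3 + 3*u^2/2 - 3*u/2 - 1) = (u + 3/2)/(u + 2)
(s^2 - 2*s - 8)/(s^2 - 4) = (s - 4)/(s - 2)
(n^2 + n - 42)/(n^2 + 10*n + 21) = (n - 6)/(n + 3)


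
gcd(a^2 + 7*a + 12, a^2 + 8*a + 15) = a + 3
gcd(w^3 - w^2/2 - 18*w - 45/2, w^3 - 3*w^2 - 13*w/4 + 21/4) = w + 3/2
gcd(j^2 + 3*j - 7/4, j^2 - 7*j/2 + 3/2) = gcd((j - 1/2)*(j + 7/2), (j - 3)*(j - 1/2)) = j - 1/2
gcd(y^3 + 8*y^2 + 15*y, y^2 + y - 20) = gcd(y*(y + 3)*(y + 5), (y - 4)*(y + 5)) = y + 5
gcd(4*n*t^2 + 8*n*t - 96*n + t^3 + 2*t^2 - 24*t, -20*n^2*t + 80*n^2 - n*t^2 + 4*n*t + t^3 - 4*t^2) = 4*n*t - 16*n + t^2 - 4*t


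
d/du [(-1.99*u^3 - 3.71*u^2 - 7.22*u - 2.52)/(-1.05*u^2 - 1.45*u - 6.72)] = (2.0895*u^4 + 5.771*u^3 + 37.9169*u^2 + 44.5704*u + 44.8644)/(1.1025*u^4 + 3.045*u^3 + 16.2145*u^2 + 19.488*u + 45.1584)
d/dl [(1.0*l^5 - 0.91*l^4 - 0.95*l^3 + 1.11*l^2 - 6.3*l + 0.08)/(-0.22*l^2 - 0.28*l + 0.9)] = (-0.66*l^6 - 0.7196*l^5 + 5.4734*l^4 - 2.744*l^3 - 4.2618*l^2 + 2.0332*l - 5.6476)/(0.0484*l^4 + 0.1232*l^3 - 0.3176*l^2 - 0.504*l + 0.81)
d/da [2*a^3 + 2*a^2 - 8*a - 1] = 6*a^2 + 4*a - 8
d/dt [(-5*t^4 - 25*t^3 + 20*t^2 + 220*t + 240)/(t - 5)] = 5*(-3*t^4 + 10*t^3 + 79*t^2 - 40*t - 268)/(t^2 - 10*t + 25)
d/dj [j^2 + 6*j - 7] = 2*j + 6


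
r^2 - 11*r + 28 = (r - 7)*(r - 4)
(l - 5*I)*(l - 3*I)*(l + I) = l^3 - 7*I*l^2 - 7*l - 15*I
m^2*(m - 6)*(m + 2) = m^4 - 4*m^3 - 12*m^2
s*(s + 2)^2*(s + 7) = s^4 + 11*s^3 + 32*s^2 + 28*s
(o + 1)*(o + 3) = o^2 + 4*o + 3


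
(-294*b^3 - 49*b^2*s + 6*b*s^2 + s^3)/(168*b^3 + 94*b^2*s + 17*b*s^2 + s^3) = (-7*b + s)/(4*b + s)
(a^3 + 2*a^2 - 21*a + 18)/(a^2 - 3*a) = a + 5 - 6/a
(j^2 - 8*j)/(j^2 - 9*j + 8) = j/(j - 1)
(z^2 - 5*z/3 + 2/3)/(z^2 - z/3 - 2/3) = (3*z - 2)/(3*z + 2)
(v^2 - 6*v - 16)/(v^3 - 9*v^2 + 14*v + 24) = (v^2 - 6*v - 16)/(v^3 - 9*v^2 + 14*v + 24)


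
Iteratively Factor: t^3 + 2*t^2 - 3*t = (t)*(t^2 + 2*t - 3) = t*(t - 1)*(t + 3)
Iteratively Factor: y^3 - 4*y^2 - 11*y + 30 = (y - 2)*(y^2 - 2*y - 15) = (y - 2)*(y + 3)*(y - 5)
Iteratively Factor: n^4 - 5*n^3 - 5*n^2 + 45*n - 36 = (n - 3)*(n^3 - 2*n^2 - 11*n + 12) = (n - 4)*(n - 3)*(n^2 + 2*n - 3) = (n - 4)*(n - 3)*(n + 3)*(n - 1)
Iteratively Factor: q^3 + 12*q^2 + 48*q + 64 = (q + 4)*(q^2 + 8*q + 16) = (q + 4)^2*(q + 4)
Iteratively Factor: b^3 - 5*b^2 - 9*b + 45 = (b + 3)*(b^2 - 8*b + 15) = (b - 5)*(b + 3)*(b - 3)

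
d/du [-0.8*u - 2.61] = -0.800000000000000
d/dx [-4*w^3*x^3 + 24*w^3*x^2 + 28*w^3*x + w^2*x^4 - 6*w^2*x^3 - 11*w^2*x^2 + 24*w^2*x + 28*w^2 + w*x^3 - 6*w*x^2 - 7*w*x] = w*(-12*w^2*x^2 + 48*w^2*x + 28*w^2 + 4*w*x^3 - 18*w*x^2 - 22*w*x + 24*w + 3*x^2 - 12*x - 7)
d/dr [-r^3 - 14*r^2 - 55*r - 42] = -3*r^2 - 28*r - 55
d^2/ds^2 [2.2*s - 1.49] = 0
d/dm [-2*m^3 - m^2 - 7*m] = -6*m^2 - 2*m - 7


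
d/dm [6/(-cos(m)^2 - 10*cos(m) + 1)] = -12*(cos(m) + 5)*sin(m)/(sin(m)^2 - 10*cos(m))^2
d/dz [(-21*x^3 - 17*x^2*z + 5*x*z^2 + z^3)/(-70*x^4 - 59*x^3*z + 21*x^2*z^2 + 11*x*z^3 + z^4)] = (-x^2 + 6*x*z - z^2)/(100*x^4 - 60*x^3*z - 11*x^2*z^2 + 6*x*z^3 + z^4)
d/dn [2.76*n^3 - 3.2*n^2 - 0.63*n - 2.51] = 8.28*n^2 - 6.4*n - 0.63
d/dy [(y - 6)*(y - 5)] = 2*y - 11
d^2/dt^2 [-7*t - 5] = 0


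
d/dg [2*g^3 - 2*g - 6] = 6*g^2 - 2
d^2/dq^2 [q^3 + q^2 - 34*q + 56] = 6*q + 2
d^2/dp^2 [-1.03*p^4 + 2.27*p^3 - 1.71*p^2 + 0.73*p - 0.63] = -12.36*p^2 + 13.62*p - 3.42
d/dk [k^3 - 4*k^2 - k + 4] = 3*k^2 - 8*k - 1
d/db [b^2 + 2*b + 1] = 2*b + 2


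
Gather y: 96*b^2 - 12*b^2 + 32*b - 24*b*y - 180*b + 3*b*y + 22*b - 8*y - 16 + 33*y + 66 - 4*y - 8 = 84*b^2 - 126*b + y*(21 - 21*b) + 42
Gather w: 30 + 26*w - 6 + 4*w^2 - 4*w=4*w^2 + 22*w + 24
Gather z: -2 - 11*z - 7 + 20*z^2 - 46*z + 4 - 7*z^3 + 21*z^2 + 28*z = -7*z^3 + 41*z^2 - 29*z - 5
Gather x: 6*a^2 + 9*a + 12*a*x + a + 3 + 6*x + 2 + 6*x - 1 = 6*a^2 + 10*a + x*(12*a + 12) + 4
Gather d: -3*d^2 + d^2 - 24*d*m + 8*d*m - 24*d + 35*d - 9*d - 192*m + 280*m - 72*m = -2*d^2 + d*(2 - 16*m) + 16*m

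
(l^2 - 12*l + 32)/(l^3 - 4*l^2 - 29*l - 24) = (l - 4)/(l^2 + 4*l + 3)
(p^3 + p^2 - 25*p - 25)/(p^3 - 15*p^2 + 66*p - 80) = (p^2 + 6*p + 5)/(p^2 - 10*p + 16)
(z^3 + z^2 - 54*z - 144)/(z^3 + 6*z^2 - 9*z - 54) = (z - 8)/(z - 3)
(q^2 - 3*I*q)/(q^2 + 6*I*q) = (q - 3*I)/(q + 6*I)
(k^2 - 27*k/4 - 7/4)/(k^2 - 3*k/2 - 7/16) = 4*(k - 7)/(4*k - 7)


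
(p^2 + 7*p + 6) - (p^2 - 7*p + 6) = 14*p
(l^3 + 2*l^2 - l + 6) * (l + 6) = l^4 + 8*l^3 + 11*l^2 + 36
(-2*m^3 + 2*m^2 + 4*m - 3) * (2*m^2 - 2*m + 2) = -4*m^5 + 8*m^4 - 10*m^2 + 14*m - 6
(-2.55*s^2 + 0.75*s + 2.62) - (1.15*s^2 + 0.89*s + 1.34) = -3.7*s^2 - 0.14*s + 1.28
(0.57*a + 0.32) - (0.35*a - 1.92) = 0.22*a + 2.24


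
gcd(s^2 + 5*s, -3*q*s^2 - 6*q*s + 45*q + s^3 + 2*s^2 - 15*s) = s + 5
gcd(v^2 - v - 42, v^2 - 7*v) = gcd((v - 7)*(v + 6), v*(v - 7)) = v - 7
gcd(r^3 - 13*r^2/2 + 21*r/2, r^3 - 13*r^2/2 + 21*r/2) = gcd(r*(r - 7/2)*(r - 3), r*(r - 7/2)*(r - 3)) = r^3 - 13*r^2/2 + 21*r/2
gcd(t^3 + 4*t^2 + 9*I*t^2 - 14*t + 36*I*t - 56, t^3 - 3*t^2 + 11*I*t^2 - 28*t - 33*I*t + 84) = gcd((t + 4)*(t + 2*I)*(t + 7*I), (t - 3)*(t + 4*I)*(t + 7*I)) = t + 7*I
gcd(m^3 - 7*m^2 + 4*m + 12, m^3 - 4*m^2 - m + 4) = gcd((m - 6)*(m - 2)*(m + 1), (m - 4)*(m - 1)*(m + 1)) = m + 1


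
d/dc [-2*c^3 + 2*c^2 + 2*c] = -6*c^2 + 4*c + 2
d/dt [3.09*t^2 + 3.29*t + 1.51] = 6.18*t + 3.29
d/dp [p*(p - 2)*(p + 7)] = 3*p^2 + 10*p - 14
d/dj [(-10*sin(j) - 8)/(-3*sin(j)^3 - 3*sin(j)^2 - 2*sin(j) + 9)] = -2*(30*sin(j)^3 + 51*sin(j)^2 + 24*sin(j) + 53)*cos(j)/(3*sin(j)^3 + 3*sin(j)^2 + 2*sin(j) - 9)^2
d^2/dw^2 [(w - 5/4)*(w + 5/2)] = 2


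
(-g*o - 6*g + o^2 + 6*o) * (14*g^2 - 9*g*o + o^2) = -14*g^3*o - 84*g^3 + 23*g^2*o^2 + 138*g^2*o - 10*g*o^3 - 60*g*o^2 + o^4 + 6*o^3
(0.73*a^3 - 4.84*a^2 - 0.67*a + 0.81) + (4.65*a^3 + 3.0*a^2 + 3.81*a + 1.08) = 5.38*a^3 - 1.84*a^2 + 3.14*a + 1.89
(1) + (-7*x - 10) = -7*x - 9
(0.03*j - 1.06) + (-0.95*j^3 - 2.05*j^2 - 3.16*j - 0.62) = -0.95*j^3 - 2.05*j^2 - 3.13*j - 1.68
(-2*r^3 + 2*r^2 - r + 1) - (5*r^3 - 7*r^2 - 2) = -7*r^3 + 9*r^2 - r + 3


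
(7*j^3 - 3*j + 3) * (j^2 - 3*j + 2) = 7*j^5 - 21*j^4 + 11*j^3 + 12*j^2 - 15*j + 6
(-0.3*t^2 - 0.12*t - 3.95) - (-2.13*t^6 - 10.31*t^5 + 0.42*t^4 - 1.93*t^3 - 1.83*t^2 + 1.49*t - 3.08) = 2.13*t^6 + 10.31*t^5 - 0.42*t^4 + 1.93*t^3 + 1.53*t^2 - 1.61*t - 0.87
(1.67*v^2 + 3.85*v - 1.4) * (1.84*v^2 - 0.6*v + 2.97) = 3.0728*v^4 + 6.082*v^3 + 0.0739000000000001*v^2 + 12.2745*v - 4.158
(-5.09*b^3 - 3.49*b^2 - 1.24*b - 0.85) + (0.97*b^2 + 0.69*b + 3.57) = -5.09*b^3 - 2.52*b^2 - 0.55*b + 2.72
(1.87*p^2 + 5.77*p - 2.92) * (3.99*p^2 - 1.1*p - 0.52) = 7.4613*p^4 + 20.9653*p^3 - 18.9702*p^2 + 0.2116*p + 1.5184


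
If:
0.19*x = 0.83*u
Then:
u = 0.228915662650602*x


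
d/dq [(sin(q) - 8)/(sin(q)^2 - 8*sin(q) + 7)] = (16*sin(q) + cos(q)^2 - 58)*cos(q)/(sin(q)^2 - 8*sin(q) + 7)^2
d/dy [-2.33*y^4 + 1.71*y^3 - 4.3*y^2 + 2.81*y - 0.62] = -9.32*y^3 + 5.13*y^2 - 8.6*y + 2.81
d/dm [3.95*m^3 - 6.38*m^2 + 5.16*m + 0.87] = 11.85*m^2 - 12.76*m + 5.16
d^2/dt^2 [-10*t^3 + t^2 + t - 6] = 2 - 60*t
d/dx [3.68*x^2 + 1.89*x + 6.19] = 7.36*x + 1.89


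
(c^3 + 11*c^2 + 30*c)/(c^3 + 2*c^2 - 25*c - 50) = c*(c + 6)/(c^2 - 3*c - 10)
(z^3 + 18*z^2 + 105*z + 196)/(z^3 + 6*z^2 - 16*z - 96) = (z^2 + 14*z + 49)/(z^2 + 2*z - 24)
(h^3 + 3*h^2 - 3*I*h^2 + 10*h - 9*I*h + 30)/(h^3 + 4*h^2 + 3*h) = (h^2 - 3*I*h + 10)/(h*(h + 1))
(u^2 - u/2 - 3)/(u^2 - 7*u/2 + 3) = (2*u + 3)/(2*u - 3)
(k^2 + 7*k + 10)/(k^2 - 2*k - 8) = (k + 5)/(k - 4)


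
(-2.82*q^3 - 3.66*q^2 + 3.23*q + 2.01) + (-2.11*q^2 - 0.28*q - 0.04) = -2.82*q^3 - 5.77*q^2 + 2.95*q + 1.97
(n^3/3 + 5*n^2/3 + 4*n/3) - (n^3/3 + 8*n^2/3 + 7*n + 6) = -n^2 - 17*n/3 - 6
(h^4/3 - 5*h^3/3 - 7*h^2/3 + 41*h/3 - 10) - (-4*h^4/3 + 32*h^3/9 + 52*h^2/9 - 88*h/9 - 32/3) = 5*h^4/3 - 47*h^3/9 - 73*h^2/9 + 211*h/9 + 2/3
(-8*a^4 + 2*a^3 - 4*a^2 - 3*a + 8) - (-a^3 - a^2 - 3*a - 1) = -8*a^4 + 3*a^3 - 3*a^2 + 9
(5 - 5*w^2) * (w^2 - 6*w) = -5*w^4 + 30*w^3 + 5*w^2 - 30*w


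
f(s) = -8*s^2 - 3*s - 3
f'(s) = -16*s - 3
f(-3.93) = -114.77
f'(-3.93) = 59.88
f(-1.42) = -14.87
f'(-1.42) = 19.72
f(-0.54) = -3.71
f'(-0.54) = 5.64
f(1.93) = -38.59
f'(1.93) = -33.88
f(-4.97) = -185.70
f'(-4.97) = 76.52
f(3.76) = -127.38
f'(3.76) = -63.16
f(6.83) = -396.68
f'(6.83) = -112.28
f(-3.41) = -85.79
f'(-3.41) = 51.56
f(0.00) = -3.00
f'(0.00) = -3.00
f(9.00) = -678.00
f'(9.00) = -147.00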